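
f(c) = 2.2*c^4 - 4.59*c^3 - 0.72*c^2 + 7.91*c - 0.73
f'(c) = 8.8*c^3 - 13.77*c^2 - 1.44*c + 7.91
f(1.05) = 4.14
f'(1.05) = 1.40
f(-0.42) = -3.77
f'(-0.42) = 5.43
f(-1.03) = -2.15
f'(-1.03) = -14.83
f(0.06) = -0.26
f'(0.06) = 7.78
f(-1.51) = 12.92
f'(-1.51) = -51.61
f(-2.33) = 99.83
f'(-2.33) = -174.80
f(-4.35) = 1116.79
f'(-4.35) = -970.74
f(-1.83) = 35.19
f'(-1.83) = -89.50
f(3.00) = 70.79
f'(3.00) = 117.26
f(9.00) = 11100.23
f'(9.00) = 5294.78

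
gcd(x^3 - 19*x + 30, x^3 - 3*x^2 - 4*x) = 1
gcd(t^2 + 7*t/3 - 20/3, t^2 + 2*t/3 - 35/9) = t - 5/3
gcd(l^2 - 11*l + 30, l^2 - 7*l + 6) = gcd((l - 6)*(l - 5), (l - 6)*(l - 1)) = l - 6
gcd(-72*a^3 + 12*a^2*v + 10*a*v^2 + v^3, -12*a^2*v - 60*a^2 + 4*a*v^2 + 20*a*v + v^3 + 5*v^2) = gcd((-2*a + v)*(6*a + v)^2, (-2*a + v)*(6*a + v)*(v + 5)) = -12*a^2 + 4*a*v + v^2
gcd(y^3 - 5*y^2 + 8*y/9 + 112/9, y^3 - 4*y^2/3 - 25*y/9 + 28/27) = y^2 - y - 28/9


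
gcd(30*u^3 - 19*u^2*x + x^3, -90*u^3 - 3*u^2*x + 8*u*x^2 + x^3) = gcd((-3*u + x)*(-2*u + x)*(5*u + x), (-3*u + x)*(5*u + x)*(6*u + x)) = -15*u^2 + 2*u*x + x^2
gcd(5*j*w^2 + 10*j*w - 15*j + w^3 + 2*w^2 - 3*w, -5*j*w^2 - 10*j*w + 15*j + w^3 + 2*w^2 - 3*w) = w^2 + 2*w - 3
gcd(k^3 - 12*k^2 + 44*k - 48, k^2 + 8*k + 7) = 1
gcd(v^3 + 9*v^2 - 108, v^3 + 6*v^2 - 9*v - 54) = v^2 + 3*v - 18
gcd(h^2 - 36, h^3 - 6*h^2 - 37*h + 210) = h + 6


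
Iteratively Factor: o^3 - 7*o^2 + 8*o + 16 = (o + 1)*(o^2 - 8*o + 16) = (o - 4)*(o + 1)*(o - 4)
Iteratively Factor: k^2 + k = (k + 1)*(k)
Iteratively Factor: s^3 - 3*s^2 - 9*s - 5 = (s + 1)*(s^2 - 4*s - 5) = (s - 5)*(s + 1)*(s + 1)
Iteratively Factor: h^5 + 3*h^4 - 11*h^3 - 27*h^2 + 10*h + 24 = (h - 1)*(h^4 + 4*h^3 - 7*h^2 - 34*h - 24) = (h - 3)*(h - 1)*(h^3 + 7*h^2 + 14*h + 8) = (h - 3)*(h - 1)*(h + 1)*(h^2 + 6*h + 8) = (h - 3)*(h - 1)*(h + 1)*(h + 4)*(h + 2)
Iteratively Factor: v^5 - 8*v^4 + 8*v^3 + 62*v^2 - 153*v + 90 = (v - 3)*(v^4 - 5*v^3 - 7*v^2 + 41*v - 30) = (v - 3)*(v - 1)*(v^3 - 4*v^2 - 11*v + 30) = (v - 3)*(v - 1)*(v + 3)*(v^2 - 7*v + 10) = (v - 3)*(v - 2)*(v - 1)*(v + 3)*(v - 5)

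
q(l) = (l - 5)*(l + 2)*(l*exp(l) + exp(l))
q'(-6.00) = -0.25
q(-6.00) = -0.55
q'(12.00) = 267731631.88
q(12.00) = 207349604.27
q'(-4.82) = -0.24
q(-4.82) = -0.85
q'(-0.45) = -9.72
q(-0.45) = -2.96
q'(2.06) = -353.34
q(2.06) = -286.58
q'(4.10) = -420.51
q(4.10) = -1689.47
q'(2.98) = -754.36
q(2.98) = -788.25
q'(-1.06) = -1.75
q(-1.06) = 0.12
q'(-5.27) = -0.27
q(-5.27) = -0.74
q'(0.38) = -42.79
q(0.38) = -22.19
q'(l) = (l - 5)*(l + 2)*(l*exp(l) + 2*exp(l)) + (l - 5)*(l*exp(l) + exp(l)) + (l + 2)*(l*exp(l) + exp(l))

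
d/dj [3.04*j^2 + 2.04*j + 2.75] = 6.08*j + 2.04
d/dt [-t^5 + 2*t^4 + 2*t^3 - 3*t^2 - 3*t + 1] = -5*t^4 + 8*t^3 + 6*t^2 - 6*t - 3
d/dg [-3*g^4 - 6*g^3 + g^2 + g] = -12*g^3 - 18*g^2 + 2*g + 1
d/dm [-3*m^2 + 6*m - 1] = 6 - 6*m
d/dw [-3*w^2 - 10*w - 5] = -6*w - 10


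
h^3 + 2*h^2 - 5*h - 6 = (h - 2)*(h + 1)*(h + 3)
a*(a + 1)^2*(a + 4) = a^4 + 6*a^3 + 9*a^2 + 4*a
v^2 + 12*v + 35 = (v + 5)*(v + 7)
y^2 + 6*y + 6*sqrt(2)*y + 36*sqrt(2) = (y + 6)*(y + 6*sqrt(2))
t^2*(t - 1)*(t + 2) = t^4 + t^3 - 2*t^2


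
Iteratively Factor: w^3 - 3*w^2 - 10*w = (w)*(w^2 - 3*w - 10) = w*(w - 5)*(w + 2)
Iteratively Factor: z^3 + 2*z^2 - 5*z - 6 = (z + 3)*(z^2 - z - 2) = (z - 2)*(z + 3)*(z + 1)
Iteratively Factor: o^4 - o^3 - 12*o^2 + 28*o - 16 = (o + 4)*(o^3 - 5*o^2 + 8*o - 4) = (o - 1)*(o + 4)*(o^2 - 4*o + 4) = (o - 2)*(o - 1)*(o + 4)*(o - 2)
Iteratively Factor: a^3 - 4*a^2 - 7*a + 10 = (a - 5)*(a^2 + a - 2) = (a - 5)*(a + 2)*(a - 1)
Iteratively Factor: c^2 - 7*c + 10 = (c - 2)*(c - 5)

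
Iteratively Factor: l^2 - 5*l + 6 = (l - 3)*(l - 2)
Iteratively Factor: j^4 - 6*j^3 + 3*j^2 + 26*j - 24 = (j + 2)*(j^3 - 8*j^2 + 19*j - 12) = (j - 4)*(j + 2)*(j^2 - 4*j + 3) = (j - 4)*(j - 3)*(j + 2)*(j - 1)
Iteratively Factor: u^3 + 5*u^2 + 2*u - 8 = (u - 1)*(u^2 + 6*u + 8) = (u - 1)*(u + 2)*(u + 4)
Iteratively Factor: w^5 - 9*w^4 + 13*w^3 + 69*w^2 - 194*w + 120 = (w - 2)*(w^4 - 7*w^3 - w^2 + 67*w - 60) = (w - 2)*(w + 3)*(w^3 - 10*w^2 + 29*w - 20) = (w - 2)*(w - 1)*(w + 3)*(w^2 - 9*w + 20) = (w - 4)*(w - 2)*(w - 1)*(w + 3)*(w - 5)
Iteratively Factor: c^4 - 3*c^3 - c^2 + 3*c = (c - 1)*(c^3 - 2*c^2 - 3*c) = c*(c - 1)*(c^2 - 2*c - 3) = c*(c - 1)*(c + 1)*(c - 3)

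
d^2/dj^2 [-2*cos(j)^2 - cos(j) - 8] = cos(j) + 4*cos(2*j)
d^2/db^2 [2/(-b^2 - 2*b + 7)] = 4*(b^2 + 2*b - 4*(b + 1)^2 - 7)/(b^2 + 2*b - 7)^3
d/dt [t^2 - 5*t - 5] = 2*t - 5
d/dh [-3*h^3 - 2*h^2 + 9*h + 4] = -9*h^2 - 4*h + 9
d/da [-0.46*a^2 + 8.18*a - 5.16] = 8.18 - 0.92*a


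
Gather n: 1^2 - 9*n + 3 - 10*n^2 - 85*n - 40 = -10*n^2 - 94*n - 36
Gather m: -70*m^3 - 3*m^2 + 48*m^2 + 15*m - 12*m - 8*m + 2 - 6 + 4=-70*m^3 + 45*m^2 - 5*m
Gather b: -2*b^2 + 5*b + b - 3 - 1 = -2*b^2 + 6*b - 4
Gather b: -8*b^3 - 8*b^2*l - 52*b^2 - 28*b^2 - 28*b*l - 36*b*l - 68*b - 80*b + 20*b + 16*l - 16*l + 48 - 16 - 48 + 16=-8*b^3 + b^2*(-8*l - 80) + b*(-64*l - 128)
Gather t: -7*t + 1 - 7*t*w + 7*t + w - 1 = -7*t*w + w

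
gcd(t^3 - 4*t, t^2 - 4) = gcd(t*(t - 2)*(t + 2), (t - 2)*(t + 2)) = t^2 - 4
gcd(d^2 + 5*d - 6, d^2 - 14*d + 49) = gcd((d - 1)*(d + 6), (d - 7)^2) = 1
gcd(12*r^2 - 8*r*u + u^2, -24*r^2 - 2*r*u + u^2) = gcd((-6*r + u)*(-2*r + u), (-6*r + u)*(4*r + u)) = 6*r - u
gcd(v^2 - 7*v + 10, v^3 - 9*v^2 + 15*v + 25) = v - 5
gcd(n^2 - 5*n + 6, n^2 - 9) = n - 3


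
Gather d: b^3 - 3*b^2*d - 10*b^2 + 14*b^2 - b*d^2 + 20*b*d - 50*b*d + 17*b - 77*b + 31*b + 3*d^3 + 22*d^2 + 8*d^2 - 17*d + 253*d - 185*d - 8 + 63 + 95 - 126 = b^3 + 4*b^2 - 29*b + 3*d^3 + d^2*(30 - b) + d*(-3*b^2 - 30*b + 51) + 24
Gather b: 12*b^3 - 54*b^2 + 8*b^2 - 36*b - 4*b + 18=12*b^3 - 46*b^2 - 40*b + 18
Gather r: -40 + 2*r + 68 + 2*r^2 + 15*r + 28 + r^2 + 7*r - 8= 3*r^2 + 24*r + 48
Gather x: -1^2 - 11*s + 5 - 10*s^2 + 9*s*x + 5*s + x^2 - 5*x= -10*s^2 - 6*s + x^2 + x*(9*s - 5) + 4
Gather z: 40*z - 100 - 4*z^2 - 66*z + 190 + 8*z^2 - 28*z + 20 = 4*z^2 - 54*z + 110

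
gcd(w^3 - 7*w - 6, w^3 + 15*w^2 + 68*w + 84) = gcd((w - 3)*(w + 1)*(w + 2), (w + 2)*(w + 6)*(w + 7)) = w + 2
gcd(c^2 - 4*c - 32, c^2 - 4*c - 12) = 1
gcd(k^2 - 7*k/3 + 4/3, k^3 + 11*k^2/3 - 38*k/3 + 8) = k^2 - 7*k/3 + 4/3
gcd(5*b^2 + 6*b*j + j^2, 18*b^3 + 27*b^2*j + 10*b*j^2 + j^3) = b + j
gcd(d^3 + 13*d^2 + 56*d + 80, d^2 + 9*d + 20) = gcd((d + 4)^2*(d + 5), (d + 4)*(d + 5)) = d^2 + 9*d + 20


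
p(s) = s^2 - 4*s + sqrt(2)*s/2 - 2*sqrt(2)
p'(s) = 2*s - 4 + sqrt(2)/2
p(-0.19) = -2.17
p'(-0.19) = -3.67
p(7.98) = 34.57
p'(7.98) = 12.67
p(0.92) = -5.01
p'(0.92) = -1.45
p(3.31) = -2.77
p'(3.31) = 3.33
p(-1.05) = 1.73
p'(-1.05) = -5.39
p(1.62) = -5.54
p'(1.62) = -0.05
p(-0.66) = -0.22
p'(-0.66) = -4.61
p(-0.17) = -2.24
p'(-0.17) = -3.63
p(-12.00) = 180.69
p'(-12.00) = -27.29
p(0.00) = -2.83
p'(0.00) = -3.29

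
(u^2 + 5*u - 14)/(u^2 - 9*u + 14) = (u + 7)/(u - 7)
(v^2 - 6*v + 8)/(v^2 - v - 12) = (v - 2)/(v + 3)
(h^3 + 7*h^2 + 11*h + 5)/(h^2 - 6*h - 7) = (h^2 + 6*h + 5)/(h - 7)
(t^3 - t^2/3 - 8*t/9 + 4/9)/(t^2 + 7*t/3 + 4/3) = (9*t^2 - 12*t + 4)/(3*(3*t + 4))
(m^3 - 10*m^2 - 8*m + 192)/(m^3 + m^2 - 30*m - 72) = (m - 8)/(m + 3)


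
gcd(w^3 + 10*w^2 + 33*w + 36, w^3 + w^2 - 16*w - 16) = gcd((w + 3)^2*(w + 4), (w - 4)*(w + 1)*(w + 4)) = w + 4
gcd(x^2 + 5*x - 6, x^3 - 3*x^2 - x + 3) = x - 1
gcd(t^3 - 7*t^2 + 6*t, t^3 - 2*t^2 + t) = t^2 - t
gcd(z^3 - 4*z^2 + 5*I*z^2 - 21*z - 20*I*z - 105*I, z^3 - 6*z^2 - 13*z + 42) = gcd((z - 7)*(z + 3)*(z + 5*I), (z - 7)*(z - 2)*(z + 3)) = z^2 - 4*z - 21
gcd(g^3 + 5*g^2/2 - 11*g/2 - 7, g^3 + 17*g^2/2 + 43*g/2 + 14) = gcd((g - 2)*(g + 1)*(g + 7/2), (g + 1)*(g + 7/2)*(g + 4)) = g^2 + 9*g/2 + 7/2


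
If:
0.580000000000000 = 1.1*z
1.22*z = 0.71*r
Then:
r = 0.91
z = 0.53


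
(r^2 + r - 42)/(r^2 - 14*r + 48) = (r + 7)/(r - 8)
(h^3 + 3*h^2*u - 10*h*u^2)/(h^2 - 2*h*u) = h + 5*u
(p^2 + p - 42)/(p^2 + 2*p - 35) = (p - 6)/(p - 5)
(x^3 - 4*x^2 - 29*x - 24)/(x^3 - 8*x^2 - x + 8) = (x + 3)/(x - 1)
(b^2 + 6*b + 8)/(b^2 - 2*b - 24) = (b + 2)/(b - 6)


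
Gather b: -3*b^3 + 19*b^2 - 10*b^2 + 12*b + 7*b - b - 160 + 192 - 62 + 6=-3*b^3 + 9*b^2 + 18*b - 24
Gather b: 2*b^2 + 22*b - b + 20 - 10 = 2*b^2 + 21*b + 10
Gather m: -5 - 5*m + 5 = -5*m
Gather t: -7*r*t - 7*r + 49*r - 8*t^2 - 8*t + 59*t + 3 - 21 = 42*r - 8*t^2 + t*(51 - 7*r) - 18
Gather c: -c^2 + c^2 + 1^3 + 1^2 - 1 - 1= 0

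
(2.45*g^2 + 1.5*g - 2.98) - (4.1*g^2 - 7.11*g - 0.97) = -1.65*g^2 + 8.61*g - 2.01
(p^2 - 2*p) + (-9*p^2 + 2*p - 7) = -8*p^2 - 7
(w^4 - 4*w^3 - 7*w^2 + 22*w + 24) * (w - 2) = w^5 - 6*w^4 + w^3 + 36*w^2 - 20*w - 48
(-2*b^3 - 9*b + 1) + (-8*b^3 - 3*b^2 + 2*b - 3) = -10*b^3 - 3*b^2 - 7*b - 2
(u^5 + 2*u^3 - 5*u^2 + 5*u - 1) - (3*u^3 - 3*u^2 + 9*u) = u^5 - u^3 - 2*u^2 - 4*u - 1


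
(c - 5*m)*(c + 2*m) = c^2 - 3*c*m - 10*m^2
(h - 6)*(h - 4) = h^2 - 10*h + 24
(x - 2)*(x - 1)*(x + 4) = x^3 + x^2 - 10*x + 8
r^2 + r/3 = r*(r + 1/3)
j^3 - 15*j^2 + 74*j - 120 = (j - 6)*(j - 5)*(j - 4)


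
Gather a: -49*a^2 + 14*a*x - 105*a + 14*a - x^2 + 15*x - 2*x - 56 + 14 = -49*a^2 + a*(14*x - 91) - x^2 + 13*x - 42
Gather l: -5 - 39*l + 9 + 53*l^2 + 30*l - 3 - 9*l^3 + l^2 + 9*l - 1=-9*l^3 + 54*l^2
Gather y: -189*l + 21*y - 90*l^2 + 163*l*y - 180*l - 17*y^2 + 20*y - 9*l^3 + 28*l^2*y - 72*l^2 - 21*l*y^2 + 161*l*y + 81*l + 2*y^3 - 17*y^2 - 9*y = -9*l^3 - 162*l^2 - 288*l + 2*y^3 + y^2*(-21*l - 34) + y*(28*l^2 + 324*l + 32)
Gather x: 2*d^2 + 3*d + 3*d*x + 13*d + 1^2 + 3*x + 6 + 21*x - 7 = 2*d^2 + 16*d + x*(3*d + 24)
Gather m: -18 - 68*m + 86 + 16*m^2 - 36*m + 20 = 16*m^2 - 104*m + 88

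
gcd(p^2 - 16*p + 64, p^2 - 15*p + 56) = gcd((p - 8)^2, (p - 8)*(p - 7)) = p - 8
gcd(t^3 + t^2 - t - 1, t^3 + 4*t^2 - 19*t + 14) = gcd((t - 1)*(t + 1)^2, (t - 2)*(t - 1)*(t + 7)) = t - 1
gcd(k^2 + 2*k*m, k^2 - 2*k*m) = k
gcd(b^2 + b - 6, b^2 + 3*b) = b + 3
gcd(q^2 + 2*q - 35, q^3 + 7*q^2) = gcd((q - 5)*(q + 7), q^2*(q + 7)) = q + 7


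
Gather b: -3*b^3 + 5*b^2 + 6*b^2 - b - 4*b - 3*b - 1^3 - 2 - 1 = -3*b^3 + 11*b^2 - 8*b - 4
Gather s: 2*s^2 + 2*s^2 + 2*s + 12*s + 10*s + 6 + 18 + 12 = 4*s^2 + 24*s + 36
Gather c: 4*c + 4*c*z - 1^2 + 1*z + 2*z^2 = c*(4*z + 4) + 2*z^2 + z - 1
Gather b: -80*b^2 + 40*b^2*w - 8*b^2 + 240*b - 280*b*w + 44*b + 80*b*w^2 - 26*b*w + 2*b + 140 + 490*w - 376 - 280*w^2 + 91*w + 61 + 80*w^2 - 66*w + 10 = b^2*(40*w - 88) + b*(80*w^2 - 306*w + 286) - 200*w^2 + 515*w - 165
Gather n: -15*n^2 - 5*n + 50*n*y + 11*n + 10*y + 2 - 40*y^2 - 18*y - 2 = -15*n^2 + n*(50*y + 6) - 40*y^2 - 8*y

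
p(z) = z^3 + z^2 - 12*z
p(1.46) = -12.28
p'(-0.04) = -12.08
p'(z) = 3*z^2 + 2*z - 12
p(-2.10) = 20.35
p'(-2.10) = -2.97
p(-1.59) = 17.59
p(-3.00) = 18.00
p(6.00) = 180.00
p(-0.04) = 0.48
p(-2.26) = 20.68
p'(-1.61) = -7.44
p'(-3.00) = 9.00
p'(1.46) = -2.69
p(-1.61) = 17.74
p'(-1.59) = -7.60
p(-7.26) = -242.83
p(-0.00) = 0.00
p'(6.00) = 108.00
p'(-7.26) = 131.60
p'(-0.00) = -12.00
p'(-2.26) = -1.20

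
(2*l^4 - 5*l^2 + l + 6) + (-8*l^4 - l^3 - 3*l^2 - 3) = -6*l^4 - l^3 - 8*l^2 + l + 3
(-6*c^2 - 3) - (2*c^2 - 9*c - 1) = -8*c^2 + 9*c - 2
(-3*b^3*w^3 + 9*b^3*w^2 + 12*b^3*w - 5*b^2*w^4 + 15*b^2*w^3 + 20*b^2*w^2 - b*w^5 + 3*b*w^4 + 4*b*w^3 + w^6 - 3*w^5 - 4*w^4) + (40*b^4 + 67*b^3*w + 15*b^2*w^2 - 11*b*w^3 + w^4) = 40*b^4 - 3*b^3*w^3 + 9*b^3*w^2 + 79*b^3*w - 5*b^2*w^4 + 15*b^2*w^3 + 35*b^2*w^2 - b*w^5 + 3*b*w^4 - 7*b*w^3 + w^6 - 3*w^5 - 3*w^4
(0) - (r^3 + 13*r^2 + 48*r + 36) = -r^3 - 13*r^2 - 48*r - 36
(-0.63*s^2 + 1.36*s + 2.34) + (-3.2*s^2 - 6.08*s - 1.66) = -3.83*s^2 - 4.72*s + 0.68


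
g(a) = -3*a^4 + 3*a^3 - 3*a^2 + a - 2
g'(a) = -12*a^3 + 9*a^2 - 6*a + 1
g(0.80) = -2.81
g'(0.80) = -4.18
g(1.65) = -17.28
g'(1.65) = -38.30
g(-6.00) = -4652.00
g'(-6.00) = 2953.00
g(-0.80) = -7.48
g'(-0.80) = 17.70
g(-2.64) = -226.47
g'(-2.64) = 300.36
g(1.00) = -4.00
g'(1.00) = -8.00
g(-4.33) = -1360.69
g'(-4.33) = 1169.91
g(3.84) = -524.83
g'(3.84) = -568.81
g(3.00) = -188.00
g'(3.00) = -260.00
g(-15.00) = -162692.00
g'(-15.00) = 42616.00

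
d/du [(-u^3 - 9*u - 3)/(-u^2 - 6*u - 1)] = (u^4 + 12*u^3 - 6*u^2 - 6*u - 9)/(u^4 + 12*u^3 + 38*u^2 + 12*u + 1)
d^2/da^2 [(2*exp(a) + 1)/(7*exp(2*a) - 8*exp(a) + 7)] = (98*exp(4*a) + 308*exp(3*a) - 756*exp(2*a) - 20*exp(a) + 154)*exp(a)/(343*exp(6*a) - 1176*exp(5*a) + 2373*exp(4*a) - 2864*exp(3*a) + 2373*exp(2*a) - 1176*exp(a) + 343)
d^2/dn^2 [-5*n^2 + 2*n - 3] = -10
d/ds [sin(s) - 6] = cos(s)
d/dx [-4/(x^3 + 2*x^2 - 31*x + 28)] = 4*(3*x^2 + 4*x - 31)/(x^3 + 2*x^2 - 31*x + 28)^2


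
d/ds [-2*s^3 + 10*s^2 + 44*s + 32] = -6*s^2 + 20*s + 44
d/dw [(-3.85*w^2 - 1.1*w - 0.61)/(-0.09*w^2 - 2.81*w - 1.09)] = (10.7195*w^2 + 8.2832*w - 0.5151)/(0.0081*w^4 + 0.5058*w^3 + 8.0923*w^2 + 6.1258*w + 1.1881)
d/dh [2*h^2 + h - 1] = 4*h + 1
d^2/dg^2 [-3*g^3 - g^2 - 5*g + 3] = -18*g - 2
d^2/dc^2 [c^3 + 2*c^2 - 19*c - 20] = 6*c + 4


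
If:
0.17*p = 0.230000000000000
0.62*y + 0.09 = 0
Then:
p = 1.35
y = -0.15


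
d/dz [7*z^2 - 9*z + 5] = 14*z - 9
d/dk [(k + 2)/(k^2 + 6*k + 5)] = (k^2 + 6*k - 2*(k + 2)*(k + 3) + 5)/(k^2 + 6*k + 5)^2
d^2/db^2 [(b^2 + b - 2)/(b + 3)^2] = 2*(-5*b - 3)/(b^4 + 12*b^3 + 54*b^2 + 108*b + 81)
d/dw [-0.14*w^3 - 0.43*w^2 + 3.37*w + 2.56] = -0.42*w^2 - 0.86*w + 3.37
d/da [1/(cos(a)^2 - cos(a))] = (-sin(a)/cos(a)^2 + 2*tan(a))/(cos(a) - 1)^2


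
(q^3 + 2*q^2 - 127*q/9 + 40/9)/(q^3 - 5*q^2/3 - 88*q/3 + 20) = (9*q^2 - 27*q + 8)/(3*(3*q^2 - 20*q + 12))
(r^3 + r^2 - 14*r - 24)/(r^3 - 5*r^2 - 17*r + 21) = (r^2 - 2*r - 8)/(r^2 - 8*r + 7)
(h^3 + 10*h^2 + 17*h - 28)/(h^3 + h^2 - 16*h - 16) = (h^2 + 6*h - 7)/(h^2 - 3*h - 4)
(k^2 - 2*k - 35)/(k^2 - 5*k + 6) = (k^2 - 2*k - 35)/(k^2 - 5*k + 6)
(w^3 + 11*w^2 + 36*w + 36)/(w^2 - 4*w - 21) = (w^2 + 8*w + 12)/(w - 7)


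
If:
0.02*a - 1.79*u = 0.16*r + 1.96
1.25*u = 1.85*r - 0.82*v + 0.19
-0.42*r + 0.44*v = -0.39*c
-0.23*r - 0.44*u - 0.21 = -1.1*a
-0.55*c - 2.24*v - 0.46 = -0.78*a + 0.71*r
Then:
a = -0.38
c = -0.95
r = -0.74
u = -1.03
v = 0.13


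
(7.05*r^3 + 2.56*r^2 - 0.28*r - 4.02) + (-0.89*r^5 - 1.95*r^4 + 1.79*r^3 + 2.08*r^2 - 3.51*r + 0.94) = -0.89*r^5 - 1.95*r^4 + 8.84*r^3 + 4.64*r^2 - 3.79*r - 3.08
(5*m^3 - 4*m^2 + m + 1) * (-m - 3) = -5*m^4 - 11*m^3 + 11*m^2 - 4*m - 3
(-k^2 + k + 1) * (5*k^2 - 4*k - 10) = -5*k^4 + 9*k^3 + 11*k^2 - 14*k - 10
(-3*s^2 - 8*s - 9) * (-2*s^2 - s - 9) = 6*s^4 + 19*s^3 + 53*s^2 + 81*s + 81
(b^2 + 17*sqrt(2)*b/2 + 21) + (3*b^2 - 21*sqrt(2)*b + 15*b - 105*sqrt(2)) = 4*b^2 - 25*sqrt(2)*b/2 + 15*b - 105*sqrt(2) + 21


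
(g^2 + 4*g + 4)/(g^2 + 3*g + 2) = (g + 2)/(g + 1)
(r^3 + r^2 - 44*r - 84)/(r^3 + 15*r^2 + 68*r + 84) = (r - 7)/(r + 7)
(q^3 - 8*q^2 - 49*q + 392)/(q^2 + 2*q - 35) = (q^2 - 15*q + 56)/(q - 5)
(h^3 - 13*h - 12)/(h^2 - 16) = (h^2 + 4*h + 3)/(h + 4)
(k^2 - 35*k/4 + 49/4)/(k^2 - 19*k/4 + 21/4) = (k - 7)/(k - 3)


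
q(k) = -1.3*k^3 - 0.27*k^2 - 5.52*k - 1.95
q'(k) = -3.9*k^2 - 0.54*k - 5.52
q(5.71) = -284.29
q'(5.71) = -135.76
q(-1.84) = 15.39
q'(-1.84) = -17.73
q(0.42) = -4.41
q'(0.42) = -6.43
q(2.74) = -45.84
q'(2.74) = -36.28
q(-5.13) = 194.77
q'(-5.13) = -105.39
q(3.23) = -66.40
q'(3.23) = -47.95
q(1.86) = -21.52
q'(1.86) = -20.02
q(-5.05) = 186.46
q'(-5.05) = -102.25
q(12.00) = -2353.47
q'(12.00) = -573.60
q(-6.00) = 302.25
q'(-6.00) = -142.68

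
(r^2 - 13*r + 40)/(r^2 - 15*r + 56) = (r - 5)/(r - 7)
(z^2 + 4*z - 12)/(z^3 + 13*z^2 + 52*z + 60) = (z - 2)/(z^2 + 7*z + 10)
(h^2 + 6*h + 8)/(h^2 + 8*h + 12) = (h + 4)/(h + 6)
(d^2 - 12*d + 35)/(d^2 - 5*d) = (d - 7)/d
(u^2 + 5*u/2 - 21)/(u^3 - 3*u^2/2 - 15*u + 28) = (u + 6)/(u^2 + 2*u - 8)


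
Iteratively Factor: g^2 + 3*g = (g + 3)*(g)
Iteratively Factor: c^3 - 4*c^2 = (c)*(c^2 - 4*c) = c^2*(c - 4)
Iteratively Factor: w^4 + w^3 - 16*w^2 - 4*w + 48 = (w - 2)*(w^3 + 3*w^2 - 10*w - 24) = (w - 2)*(w + 2)*(w^2 + w - 12) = (w - 2)*(w + 2)*(w + 4)*(w - 3)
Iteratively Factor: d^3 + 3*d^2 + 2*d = (d)*(d^2 + 3*d + 2) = d*(d + 2)*(d + 1)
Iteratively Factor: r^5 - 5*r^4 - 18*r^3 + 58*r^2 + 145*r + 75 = (r - 5)*(r^4 - 18*r^2 - 32*r - 15) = (r - 5)*(r + 1)*(r^3 - r^2 - 17*r - 15) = (r - 5)*(r + 1)*(r + 3)*(r^2 - 4*r - 5) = (r - 5)*(r + 1)^2*(r + 3)*(r - 5)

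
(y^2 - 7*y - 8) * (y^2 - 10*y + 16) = y^4 - 17*y^3 + 78*y^2 - 32*y - 128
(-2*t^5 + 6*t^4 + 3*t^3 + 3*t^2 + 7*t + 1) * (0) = 0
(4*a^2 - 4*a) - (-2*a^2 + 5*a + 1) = 6*a^2 - 9*a - 1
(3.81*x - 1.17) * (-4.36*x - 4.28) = -16.6116*x^2 - 11.2056*x + 5.0076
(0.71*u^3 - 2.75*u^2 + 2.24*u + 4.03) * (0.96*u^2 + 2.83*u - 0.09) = 0.6816*u^5 - 0.6307*u^4 - 5.696*u^3 + 10.4555*u^2 + 11.2033*u - 0.3627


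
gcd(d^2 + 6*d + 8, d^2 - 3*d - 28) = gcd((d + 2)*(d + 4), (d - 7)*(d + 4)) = d + 4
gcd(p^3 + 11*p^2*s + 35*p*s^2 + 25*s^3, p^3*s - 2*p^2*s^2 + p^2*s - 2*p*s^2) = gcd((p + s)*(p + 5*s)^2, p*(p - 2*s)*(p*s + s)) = 1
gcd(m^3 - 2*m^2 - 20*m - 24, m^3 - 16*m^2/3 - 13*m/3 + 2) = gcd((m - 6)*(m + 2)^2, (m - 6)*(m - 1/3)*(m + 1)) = m - 6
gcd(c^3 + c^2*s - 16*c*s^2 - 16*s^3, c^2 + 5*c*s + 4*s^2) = c^2 + 5*c*s + 4*s^2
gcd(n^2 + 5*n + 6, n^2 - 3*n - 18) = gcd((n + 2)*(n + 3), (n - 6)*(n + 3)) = n + 3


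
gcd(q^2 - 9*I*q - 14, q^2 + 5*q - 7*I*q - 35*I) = q - 7*I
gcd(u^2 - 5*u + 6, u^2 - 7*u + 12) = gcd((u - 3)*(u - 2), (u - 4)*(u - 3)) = u - 3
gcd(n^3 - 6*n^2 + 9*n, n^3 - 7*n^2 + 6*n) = n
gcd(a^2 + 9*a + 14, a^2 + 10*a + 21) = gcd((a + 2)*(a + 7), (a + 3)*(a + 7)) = a + 7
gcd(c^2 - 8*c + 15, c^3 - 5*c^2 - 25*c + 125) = c - 5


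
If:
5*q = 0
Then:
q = 0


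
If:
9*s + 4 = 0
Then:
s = -4/9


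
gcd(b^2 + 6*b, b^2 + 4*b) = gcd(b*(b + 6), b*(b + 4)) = b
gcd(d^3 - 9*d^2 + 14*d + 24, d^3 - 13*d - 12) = d^2 - 3*d - 4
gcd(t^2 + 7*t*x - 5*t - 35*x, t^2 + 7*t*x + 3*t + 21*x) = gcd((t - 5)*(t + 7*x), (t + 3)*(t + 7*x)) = t + 7*x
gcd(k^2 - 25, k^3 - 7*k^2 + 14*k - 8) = 1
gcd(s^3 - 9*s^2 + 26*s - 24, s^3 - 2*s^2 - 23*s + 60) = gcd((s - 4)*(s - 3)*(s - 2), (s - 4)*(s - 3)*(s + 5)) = s^2 - 7*s + 12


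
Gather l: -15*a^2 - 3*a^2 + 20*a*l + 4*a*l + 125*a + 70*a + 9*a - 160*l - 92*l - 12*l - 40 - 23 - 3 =-18*a^2 + 204*a + l*(24*a - 264) - 66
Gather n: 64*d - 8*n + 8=64*d - 8*n + 8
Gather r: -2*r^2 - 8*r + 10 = -2*r^2 - 8*r + 10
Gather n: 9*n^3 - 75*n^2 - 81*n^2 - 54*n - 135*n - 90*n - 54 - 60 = 9*n^3 - 156*n^2 - 279*n - 114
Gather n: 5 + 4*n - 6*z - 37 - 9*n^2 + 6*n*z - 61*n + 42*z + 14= -9*n^2 + n*(6*z - 57) + 36*z - 18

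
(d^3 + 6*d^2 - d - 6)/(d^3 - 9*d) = (d^3 + 6*d^2 - d - 6)/(d*(d^2 - 9))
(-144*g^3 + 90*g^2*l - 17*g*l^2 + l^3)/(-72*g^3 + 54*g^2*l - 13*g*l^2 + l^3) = (8*g - l)/(4*g - l)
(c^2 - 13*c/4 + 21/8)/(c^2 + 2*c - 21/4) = (4*c - 7)/(2*(2*c + 7))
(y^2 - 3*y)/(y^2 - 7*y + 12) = y/(y - 4)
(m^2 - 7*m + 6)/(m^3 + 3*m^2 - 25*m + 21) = (m - 6)/(m^2 + 4*m - 21)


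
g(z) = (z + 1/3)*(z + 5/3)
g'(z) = 2*z + 2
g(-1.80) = 0.20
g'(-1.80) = -1.60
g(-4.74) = 13.54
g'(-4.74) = -7.48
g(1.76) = 7.17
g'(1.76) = 5.52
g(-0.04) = 0.48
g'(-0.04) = 1.92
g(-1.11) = -0.43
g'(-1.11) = -0.22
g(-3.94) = 8.20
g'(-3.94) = -5.88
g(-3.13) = 4.09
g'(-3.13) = -4.26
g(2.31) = 10.51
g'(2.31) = 6.62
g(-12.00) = 120.56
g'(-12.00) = -22.00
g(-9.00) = 63.56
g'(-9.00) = -16.00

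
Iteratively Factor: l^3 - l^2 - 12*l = (l)*(l^2 - l - 12) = l*(l - 4)*(l + 3)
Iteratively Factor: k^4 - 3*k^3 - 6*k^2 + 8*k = (k - 4)*(k^3 + k^2 - 2*k) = (k - 4)*(k - 1)*(k^2 + 2*k) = k*(k - 4)*(k - 1)*(k + 2)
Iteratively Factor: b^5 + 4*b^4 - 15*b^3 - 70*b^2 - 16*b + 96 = (b + 2)*(b^4 + 2*b^3 - 19*b^2 - 32*b + 48) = (b - 4)*(b + 2)*(b^3 + 6*b^2 + 5*b - 12) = (b - 4)*(b + 2)*(b + 4)*(b^2 + 2*b - 3) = (b - 4)*(b + 2)*(b + 3)*(b + 4)*(b - 1)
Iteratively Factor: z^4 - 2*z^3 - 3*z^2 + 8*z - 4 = (z - 1)*(z^3 - z^2 - 4*z + 4) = (z - 2)*(z - 1)*(z^2 + z - 2) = (z - 2)*(z - 1)*(z + 2)*(z - 1)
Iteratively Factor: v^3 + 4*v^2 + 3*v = (v + 1)*(v^2 + 3*v) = (v + 1)*(v + 3)*(v)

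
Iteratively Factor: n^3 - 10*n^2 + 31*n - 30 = (n - 3)*(n^2 - 7*n + 10) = (n - 3)*(n - 2)*(n - 5)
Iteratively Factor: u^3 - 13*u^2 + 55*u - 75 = (u - 3)*(u^2 - 10*u + 25) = (u - 5)*(u - 3)*(u - 5)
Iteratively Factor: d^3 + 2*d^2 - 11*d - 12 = (d + 1)*(d^2 + d - 12) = (d - 3)*(d + 1)*(d + 4)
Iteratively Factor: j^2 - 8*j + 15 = (j - 5)*(j - 3)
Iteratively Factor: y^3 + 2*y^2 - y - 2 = (y + 1)*(y^2 + y - 2) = (y - 1)*(y + 1)*(y + 2)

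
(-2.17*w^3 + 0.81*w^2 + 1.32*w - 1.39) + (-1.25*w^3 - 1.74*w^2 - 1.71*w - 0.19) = -3.42*w^3 - 0.93*w^2 - 0.39*w - 1.58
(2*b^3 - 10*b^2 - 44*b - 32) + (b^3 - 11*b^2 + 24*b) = 3*b^3 - 21*b^2 - 20*b - 32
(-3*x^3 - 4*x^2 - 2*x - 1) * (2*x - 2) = -6*x^4 - 2*x^3 + 4*x^2 + 2*x + 2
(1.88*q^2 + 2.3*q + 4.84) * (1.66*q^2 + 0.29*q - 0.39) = 3.1208*q^4 + 4.3632*q^3 + 7.9682*q^2 + 0.5066*q - 1.8876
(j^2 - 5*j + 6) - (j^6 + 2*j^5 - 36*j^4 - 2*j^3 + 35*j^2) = -j^6 - 2*j^5 + 36*j^4 + 2*j^3 - 34*j^2 - 5*j + 6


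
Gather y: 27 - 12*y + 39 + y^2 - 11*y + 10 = y^2 - 23*y + 76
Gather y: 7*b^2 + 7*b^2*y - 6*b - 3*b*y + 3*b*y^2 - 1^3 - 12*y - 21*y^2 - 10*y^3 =7*b^2 - 6*b - 10*y^3 + y^2*(3*b - 21) + y*(7*b^2 - 3*b - 12) - 1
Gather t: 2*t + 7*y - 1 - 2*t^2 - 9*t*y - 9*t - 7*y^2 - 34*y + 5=-2*t^2 + t*(-9*y - 7) - 7*y^2 - 27*y + 4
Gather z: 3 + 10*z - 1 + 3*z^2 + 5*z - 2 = 3*z^2 + 15*z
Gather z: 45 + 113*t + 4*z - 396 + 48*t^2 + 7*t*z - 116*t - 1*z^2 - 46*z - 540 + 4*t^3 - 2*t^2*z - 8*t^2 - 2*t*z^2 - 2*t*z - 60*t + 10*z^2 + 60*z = 4*t^3 + 40*t^2 - 63*t + z^2*(9 - 2*t) + z*(-2*t^2 + 5*t + 18) - 891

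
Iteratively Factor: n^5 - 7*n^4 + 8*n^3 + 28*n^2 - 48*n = (n - 2)*(n^4 - 5*n^3 - 2*n^2 + 24*n) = n*(n - 2)*(n^3 - 5*n^2 - 2*n + 24) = n*(n - 4)*(n - 2)*(n^2 - n - 6) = n*(n - 4)*(n - 3)*(n - 2)*(n + 2)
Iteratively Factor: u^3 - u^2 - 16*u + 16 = (u - 4)*(u^2 + 3*u - 4) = (u - 4)*(u + 4)*(u - 1)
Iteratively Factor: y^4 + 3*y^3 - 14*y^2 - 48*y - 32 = (y + 1)*(y^3 + 2*y^2 - 16*y - 32) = (y + 1)*(y + 2)*(y^2 - 16) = (y - 4)*(y + 1)*(y + 2)*(y + 4)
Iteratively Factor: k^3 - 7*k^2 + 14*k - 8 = (k - 2)*(k^2 - 5*k + 4) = (k - 4)*(k - 2)*(k - 1)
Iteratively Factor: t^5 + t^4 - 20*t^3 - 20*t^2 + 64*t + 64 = (t - 4)*(t^4 + 5*t^3 - 20*t - 16) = (t - 4)*(t - 2)*(t^3 + 7*t^2 + 14*t + 8) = (t - 4)*(t - 2)*(t + 4)*(t^2 + 3*t + 2) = (t - 4)*(t - 2)*(t + 2)*(t + 4)*(t + 1)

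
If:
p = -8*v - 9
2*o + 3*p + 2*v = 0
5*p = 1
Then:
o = 17/20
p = 1/5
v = -23/20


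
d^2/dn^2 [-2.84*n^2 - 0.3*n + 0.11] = -5.68000000000000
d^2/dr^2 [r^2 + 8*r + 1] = 2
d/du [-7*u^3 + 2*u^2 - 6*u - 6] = -21*u^2 + 4*u - 6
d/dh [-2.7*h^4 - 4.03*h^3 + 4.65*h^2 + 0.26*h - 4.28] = -10.8*h^3 - 12.09*h^2 + 9.3*h + 0.26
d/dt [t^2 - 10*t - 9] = 2*t - 10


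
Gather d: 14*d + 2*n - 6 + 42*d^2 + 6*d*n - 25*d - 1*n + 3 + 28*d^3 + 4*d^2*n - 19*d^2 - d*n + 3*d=28*d^3 + d^2*(4*n + 23) + d*(5*n - 8) + n - 3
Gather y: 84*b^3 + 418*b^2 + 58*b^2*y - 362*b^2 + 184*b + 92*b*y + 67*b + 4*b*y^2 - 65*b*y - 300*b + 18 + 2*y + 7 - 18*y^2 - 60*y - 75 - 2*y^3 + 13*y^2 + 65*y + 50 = 84*b^3 + 56*b^2 - 49*b - 2*y^3 + y^2*(4*b - 5) + y*(58*b^2 + 27*b + 7)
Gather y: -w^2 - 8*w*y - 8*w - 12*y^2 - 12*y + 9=-w^2 - 8*w - 12*y^2 + y*(-8*w - 12) + 9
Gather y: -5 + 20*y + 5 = 20*y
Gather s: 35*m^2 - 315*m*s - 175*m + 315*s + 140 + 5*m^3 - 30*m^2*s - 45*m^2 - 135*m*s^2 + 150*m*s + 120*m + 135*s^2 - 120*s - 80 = 5*m^3 - 10*m^2 - 55*m + s^2*(135 - 135*m) + s*(-30*m^2 - 165*m + 195) + 60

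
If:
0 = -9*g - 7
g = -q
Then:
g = -7/9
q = 7/9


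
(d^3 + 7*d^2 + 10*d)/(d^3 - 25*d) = (d + 2)/(d - 5)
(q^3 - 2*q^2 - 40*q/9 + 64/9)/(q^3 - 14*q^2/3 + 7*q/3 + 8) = (3*q^2 + 2*q - 8)/(3*(q^2 - 2*q - 3))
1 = 1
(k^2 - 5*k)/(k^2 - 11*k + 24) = k*(k - 5)/(k^2 - 11*k + 24)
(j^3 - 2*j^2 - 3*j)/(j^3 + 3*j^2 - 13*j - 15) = j/(j + 5)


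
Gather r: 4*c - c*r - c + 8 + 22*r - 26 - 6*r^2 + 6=3*c - 6*r^2 + r*(22 - c) - 12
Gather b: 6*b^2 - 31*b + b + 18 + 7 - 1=6*b^2 - 30*b + 24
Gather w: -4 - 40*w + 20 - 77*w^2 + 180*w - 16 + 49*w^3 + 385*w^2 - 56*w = 49*w^3 + 308*w^2 + 84*w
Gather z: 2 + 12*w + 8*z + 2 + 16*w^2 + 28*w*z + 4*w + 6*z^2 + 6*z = 16*w^2 + 16*w + 6*z^2 + z*(28*w + 14) + 4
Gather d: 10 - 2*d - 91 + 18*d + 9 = 16*d - 72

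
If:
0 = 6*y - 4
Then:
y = 2/3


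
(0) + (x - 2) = x - 2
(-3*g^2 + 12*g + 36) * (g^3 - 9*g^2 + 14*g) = -3*g^5 + 39*g^4 - 114*g^3 - 156*g^2 + 504*g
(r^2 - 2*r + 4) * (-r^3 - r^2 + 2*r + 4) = -r^5 + r^4 - 4*r^2 + 16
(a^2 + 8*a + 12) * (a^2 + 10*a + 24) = a^4 + 18*a^3 + 116*a^2 + 312*a + 288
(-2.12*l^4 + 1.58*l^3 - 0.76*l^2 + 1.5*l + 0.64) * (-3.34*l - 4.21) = 7.0808*l^5 + 3.648*l^4 - 4.1134*l^3 - 1.8104*l^2 - 8.4526*l - 2.6944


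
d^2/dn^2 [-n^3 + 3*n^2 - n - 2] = 6 - 6*n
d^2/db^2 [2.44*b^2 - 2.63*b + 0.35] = 4.88000000000000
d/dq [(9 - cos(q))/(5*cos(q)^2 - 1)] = (5*sin(q)^2 + 90*cos(q) - 6)*sin(q)/(5*cos(q)^2 - 1)^2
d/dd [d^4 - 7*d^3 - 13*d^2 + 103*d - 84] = 4*d^3 - 21*d^2 - 26*d + 103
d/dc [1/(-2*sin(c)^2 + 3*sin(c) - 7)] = (4*sin(c) - 3)*cos(c)/(-3*sin(c) - cos(2*c) + 8)^2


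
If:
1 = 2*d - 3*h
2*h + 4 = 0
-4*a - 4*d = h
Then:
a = 3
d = -5/2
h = -2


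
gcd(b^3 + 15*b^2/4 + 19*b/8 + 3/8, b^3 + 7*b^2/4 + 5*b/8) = b + 1/2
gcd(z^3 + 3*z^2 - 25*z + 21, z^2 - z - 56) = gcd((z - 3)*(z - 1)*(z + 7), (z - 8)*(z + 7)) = z + 7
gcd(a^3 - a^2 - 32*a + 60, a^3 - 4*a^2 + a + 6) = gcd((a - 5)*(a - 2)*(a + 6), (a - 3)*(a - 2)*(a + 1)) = a - 2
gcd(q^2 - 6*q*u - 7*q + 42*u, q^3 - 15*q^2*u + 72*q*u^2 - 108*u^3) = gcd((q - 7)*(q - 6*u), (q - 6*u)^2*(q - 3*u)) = q - 6*u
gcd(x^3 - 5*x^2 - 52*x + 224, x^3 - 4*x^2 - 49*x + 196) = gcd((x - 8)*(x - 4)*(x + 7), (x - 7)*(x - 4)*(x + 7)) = x^2 + 3*x - 28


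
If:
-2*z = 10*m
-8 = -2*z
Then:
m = -4/5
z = 4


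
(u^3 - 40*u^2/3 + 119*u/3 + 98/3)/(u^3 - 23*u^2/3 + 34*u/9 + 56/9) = 3*(u - 7)/(3*u - 4)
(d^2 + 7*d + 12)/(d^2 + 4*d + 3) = (d + 4)/(d + 1)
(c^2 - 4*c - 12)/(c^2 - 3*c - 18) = (c + 2)/(c + 3)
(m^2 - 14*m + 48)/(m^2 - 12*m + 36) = (m - 8)/(m - 6)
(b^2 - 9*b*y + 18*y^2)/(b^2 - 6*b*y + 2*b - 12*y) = (b - 3*y)/(b + 2)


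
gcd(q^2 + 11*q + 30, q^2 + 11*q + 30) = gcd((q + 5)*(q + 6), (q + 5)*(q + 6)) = q^2 + 11*q + 30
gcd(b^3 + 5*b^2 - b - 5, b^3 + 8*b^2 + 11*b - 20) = b^2 + 4*b - 5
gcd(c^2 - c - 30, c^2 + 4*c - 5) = c + 5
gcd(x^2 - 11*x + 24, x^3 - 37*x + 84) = x - 3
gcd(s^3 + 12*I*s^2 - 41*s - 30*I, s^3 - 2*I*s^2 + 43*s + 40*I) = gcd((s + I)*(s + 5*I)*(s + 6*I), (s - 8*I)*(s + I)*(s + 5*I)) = s^2 + 6*I*s - 5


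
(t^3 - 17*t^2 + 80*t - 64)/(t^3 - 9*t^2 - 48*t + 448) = (t - 1)/(t + 7)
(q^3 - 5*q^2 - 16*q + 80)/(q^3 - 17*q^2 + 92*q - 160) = (q + 4)/(q - 8)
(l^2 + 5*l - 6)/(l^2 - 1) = (l + 6)/(l + 1)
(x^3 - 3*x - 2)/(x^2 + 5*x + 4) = (x^2 - x - 2)/(x + 4)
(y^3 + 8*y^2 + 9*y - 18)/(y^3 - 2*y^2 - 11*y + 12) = (y + 6)/(y - 4)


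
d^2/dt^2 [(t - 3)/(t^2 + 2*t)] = 2*(t*(1 - 3*t)*(t + 2) + 4*(t - 3)*(t + 1)^2)/(t^3*(t + 2)^3)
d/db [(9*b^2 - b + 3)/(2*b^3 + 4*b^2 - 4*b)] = (-9*b^4 + 2*b^3 - 25*b^2 - 12*b + 6)/(2*b^2*(b^4 + 4*b^3 - 8*b + 4))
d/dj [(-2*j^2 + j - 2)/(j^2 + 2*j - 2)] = (-5*j^2 + 12*j + 2)/(j^4 + 4*j^3 - 8*j + 4)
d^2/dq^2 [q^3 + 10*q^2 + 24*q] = 6*q + 20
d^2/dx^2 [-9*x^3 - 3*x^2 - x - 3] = -54*x - 6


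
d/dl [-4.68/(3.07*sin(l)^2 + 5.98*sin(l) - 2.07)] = (28.7352*sin(l) + 27.9864)*cos(l)/(3.07*sin(l)^2 + 5.98*sin(l) - 2.07)^2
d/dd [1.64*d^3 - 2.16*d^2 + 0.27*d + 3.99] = 4.92*d^2 - 4.32*d + 0.27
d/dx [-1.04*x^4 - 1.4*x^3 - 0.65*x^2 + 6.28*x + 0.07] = -4.16*x^3 - 4.2*x^2 - 1.3*x + 6.28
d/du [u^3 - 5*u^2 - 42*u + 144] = 3*u^2 - 10*u - 42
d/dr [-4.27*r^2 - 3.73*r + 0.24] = -8.54*r - 3.73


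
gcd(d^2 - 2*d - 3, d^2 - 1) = d + 1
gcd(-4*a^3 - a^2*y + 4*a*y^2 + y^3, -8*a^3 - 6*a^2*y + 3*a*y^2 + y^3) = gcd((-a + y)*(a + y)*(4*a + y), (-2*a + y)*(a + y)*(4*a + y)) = 4*a^2 + 5*a*y + y^2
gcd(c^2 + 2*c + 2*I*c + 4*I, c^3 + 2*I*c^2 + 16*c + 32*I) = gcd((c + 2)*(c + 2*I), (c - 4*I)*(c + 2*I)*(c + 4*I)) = c + 2*I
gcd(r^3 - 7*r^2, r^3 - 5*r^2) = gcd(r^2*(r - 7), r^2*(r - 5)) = r^2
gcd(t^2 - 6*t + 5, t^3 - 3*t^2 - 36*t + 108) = 1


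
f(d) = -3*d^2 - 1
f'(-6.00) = 36.00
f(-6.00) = -109.00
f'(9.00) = -54.00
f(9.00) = -244.00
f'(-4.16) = 24.96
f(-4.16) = -52.92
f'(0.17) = -1.02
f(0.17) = -1.09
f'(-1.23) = 7.38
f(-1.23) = -5.54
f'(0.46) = -2.76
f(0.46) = -1.63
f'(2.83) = -16.98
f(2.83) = -25.03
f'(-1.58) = 9.48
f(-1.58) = -8.49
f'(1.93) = -11.58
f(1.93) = -12.17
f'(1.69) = -10.14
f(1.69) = -9.57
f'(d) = -6*d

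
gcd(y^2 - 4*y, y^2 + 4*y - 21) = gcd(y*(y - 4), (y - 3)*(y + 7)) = 1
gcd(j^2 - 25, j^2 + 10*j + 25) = j + 5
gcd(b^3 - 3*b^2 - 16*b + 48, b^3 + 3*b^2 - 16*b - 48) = b^2 - 16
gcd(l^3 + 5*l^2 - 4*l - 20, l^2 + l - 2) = l + 2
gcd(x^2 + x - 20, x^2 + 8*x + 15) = x + 5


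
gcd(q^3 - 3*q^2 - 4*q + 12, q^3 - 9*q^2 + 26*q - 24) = q^2 - 5*q + 6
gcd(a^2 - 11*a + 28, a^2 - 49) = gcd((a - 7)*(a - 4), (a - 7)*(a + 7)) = a - 7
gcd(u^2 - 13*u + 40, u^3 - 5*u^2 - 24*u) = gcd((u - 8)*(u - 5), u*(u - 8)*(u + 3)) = u - 8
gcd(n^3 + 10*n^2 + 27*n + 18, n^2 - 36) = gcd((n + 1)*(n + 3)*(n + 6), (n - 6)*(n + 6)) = n + 6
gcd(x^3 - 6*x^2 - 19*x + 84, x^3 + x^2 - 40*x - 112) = x^2 - 3*x - 28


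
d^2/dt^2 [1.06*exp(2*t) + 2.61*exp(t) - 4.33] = (4.24*exp(t) + 2.61)*exp(t)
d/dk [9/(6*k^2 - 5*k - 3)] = 9*(5 - 12*k)/(-6*k^2 + 5*k + 3)^2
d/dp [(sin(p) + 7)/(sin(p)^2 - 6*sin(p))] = (-cos(p) - 14/tan(p) + 42*cos(p)/sin(p)^2)/(sin(p) - 6)^2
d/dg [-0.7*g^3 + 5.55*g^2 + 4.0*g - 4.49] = -2.1*g^2 + 11.1*g + 4.0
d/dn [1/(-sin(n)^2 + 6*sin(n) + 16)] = 2*(sin(n) - 3)*cos(n)/((sin(n) - 8)^2*(sin(n) + 2)^2)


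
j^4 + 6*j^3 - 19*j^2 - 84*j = j*(j - 4)*(j + 3)*(j + 7)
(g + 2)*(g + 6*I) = g^2 + 2*g + 6*I*g + 12*I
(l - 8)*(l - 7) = l^2 - 15*l + 56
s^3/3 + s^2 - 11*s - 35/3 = (s/3 + 1/3)*(s - 5)*(s + 7)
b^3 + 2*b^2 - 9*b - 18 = (b - 3)*(b + 2)*(b + 3)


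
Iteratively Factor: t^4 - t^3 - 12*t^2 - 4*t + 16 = (t + 2)*(t^3 - 3*t^2 - 6*t + 8) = (t - 4)*(t + 2)*(t^2 + t - 2) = (t - 4)*(t + 2)^2*(t - 1)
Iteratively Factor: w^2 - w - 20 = (w - 5)*(w + 4)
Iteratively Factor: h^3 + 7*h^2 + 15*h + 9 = (h + 3)*(h^2 + 4*h + 3) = (h + 1)*(h + 3)*(h + 3)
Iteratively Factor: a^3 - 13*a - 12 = (a + 3)*(a^2 - 3*a - 4) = (a - 4)*(a + 3)*(a + 1)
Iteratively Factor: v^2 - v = (v)*(v - 1)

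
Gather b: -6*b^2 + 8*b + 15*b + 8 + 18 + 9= -6*b^2 + 23*b + 35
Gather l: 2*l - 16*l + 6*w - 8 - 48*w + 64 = -14*l - 42*w + 56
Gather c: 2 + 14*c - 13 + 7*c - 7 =21*c - 18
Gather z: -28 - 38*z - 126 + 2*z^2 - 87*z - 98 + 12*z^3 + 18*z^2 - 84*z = 12*z^3 + 20*z^2 - 209*z - 252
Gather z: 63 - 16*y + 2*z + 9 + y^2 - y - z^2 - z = y^2 - 17*y - z^2 + z + 72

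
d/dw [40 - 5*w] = -5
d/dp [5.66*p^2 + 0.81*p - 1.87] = 11.32*p + 0.81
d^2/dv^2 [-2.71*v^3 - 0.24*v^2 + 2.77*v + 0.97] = -16.26*v - 0.48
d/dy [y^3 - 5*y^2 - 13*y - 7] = 3*y^2 - 10*y - 13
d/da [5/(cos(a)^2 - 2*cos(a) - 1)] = 10*(cos(a) - 1)*sin(a)/(sin(a)^2 + 2*cos(a))^2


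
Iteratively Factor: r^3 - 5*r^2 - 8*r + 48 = (r + 3)*(r^2 - 8*r + 16) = (r - 4)*(r + 3)*(r - 4)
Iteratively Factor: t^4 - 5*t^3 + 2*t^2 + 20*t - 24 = (t - 2)*(t^3 - 3*t^2 - 4*t + 12) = (t - 3)*(t - 2)*(t^2 - 4) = (t - 3)*(t - 2)*(t + 2)*(t - 2)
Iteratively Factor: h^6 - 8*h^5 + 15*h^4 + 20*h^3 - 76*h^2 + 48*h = (h - 3)*(h^5 - 5*h^4 + 20*h^2 - 16*h) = (h - 3)*(h - 2)*(h^4 - 3*h^3 - 6*h^2 + 8*h) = h*(h - 3)*(h - 2)*(h^3 - 3*h^2 - 6*h + 8) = h*(h - 3)*(h - 2)*(h + 2)*(h^2 - 5*h + 4) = h*(h - 3)*(h - 2)*(h - 1)*(h + 2)*(h - 4)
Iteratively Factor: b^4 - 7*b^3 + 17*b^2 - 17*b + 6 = (b - 1)*(b^3 - 6*b^2 + 11*b - 6) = (b - 1)^2*(b^2 - 5*b + 6) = (b - 2)*(b - 1)^2*(b - 3)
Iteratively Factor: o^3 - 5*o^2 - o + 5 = (o + 1)*(o^2 - 6*o + 5) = (o - 1)*(o + 1)*(o - 5)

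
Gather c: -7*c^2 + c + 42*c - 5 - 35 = -7*c^2 + 43*c - 40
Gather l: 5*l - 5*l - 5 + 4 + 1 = 0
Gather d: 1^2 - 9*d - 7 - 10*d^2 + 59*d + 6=-10*d^2 + 50*d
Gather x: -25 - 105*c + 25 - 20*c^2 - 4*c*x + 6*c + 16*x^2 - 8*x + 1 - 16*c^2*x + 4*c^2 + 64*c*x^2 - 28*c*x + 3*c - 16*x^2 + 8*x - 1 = -16*c^2 + 64*c*x^2 - 96*c + x*(-16*c^2 - 32*c)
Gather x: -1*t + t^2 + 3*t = t^2 + 2*t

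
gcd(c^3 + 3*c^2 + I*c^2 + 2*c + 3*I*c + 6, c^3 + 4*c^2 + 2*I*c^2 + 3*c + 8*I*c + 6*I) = c^2 + c*(3 + 2*I) + 6*I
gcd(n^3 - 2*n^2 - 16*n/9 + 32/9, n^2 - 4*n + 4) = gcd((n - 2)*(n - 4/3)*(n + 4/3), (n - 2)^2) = n - 2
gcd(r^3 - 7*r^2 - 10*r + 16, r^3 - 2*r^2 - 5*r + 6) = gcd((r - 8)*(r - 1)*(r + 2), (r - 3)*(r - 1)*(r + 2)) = r^2 + r - 2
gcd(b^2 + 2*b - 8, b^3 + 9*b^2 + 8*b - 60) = b - 2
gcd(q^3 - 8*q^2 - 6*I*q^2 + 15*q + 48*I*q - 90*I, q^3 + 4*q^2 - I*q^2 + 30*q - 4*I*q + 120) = q - 6*I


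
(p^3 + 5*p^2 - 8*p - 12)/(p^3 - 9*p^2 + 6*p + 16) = (p + 6)/(p - 8)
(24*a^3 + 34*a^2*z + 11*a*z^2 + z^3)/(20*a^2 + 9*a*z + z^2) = (6*a^2 + 7*a*z + z^2)/(5*a + z)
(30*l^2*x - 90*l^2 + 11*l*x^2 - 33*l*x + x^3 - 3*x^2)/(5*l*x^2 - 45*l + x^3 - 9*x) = (6*l + x)/(x + 3)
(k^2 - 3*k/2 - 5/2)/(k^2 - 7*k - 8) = (k - 5/2)/(k - 8)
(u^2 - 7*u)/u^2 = (u - 7)/u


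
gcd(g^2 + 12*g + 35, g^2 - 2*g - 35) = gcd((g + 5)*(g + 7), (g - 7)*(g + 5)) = g + 5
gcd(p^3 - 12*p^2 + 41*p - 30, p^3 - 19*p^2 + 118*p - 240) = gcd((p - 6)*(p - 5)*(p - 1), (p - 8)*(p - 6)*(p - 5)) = p^2 - 11*p + 30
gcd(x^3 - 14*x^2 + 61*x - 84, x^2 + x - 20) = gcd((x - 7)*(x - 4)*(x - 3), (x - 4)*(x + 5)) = x - 4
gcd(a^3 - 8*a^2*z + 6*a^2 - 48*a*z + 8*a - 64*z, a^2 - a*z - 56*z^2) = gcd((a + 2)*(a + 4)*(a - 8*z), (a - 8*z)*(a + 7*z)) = -a + 8*z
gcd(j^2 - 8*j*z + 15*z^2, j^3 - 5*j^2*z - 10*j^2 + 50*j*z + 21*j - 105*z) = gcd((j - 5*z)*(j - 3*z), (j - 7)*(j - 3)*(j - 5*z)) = -j + 5*z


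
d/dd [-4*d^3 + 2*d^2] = 4*d*(1 - 3*d)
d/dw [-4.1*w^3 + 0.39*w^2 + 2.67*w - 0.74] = -12.3*w^2 + 0.78*w + 2.67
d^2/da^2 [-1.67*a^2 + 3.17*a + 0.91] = -3.34000000000000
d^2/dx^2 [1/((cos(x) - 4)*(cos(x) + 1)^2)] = (-9*sin(x)^4 + 79*sin(x)^2 + 2*cos(x) + 10*cos(3*x) + 12)/((cos(x) - 4)^3*(cos(x) + 1)^4)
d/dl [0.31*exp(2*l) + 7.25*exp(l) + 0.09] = (0.62*exp(l) + 7.25)*exp(l)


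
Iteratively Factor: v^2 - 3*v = (v - 3)*(v)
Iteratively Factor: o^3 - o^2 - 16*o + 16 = (o - 1)*(o^2 - 16) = (o - 4)*(o - 1)*(o + 4)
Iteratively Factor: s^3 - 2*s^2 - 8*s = (s + 2)*(s^2 - 4*s) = (s - 4)*(s + 2)*(s)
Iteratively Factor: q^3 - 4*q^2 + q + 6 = (q - 3)*(q^2 - q - 2) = (q - 3)*(q - 2)*(q + 1)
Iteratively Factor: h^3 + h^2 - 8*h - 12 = (h + 2)*(h^2 - h - 6) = (h + 2)^2*(h - 3)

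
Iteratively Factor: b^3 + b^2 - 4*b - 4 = (b + 1)*(b^2 - 4) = (b - 2)*(b + 1)*(b + 2)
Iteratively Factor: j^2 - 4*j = (j - 4)*(j)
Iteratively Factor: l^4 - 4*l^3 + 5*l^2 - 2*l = (l - 2)*(l^3 - 2*l^2 + l) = l*(l - 2)*(l^2 - 2*l + 1) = l*(l - 2)*(l - 1)*(l - 1)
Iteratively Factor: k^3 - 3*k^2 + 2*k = (k - 1)*(k^2 - 2*k) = k*(k - 1)*(k - 2)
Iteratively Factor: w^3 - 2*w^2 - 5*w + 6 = (w - 3)*(w^2 + w - 2) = (w - 3)*(w - 1)*(w + 2)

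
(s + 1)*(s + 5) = s^2 + 6*s + 5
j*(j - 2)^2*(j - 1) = j^4 - 5*j^3 + 8*j^2 - 4*j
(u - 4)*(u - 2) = u^2 - 6*u + 8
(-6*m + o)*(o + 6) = -6*m*o - 36*m + o^2 + 6*o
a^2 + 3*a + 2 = (a + 1)*(a + 2)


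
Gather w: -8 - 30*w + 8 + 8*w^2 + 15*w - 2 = 8*w^2 - 15*w - 2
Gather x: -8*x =-8*x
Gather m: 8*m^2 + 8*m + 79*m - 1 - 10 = 8*m^2 + 87*m - 11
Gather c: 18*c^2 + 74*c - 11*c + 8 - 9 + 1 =18*c^2 + 63*c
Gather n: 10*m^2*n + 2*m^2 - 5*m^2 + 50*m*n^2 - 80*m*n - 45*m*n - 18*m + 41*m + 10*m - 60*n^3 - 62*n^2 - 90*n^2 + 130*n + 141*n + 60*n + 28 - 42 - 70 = -3*m^2 + 33*m - 60*n^3 + n^2*(50*m - 152) + n*(10*m^2 - 125*m + 331) - 84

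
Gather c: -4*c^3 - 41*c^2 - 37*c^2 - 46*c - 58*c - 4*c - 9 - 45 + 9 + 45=-4*c^3 - 78*c^2 - 108*c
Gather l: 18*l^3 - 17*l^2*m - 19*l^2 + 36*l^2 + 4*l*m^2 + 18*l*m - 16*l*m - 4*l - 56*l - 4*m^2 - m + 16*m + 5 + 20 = 18*l^3 + l^2*(17 - 17*m) + l*(4*m^2 + 2*m - 60) - 4*m^2 + 15*m + 25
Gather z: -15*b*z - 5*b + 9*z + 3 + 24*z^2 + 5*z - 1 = -5*b + 24*z^2 + z*(14 - 15*b) + 2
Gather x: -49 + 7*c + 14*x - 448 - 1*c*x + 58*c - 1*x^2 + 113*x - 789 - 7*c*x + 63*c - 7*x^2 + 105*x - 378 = 128*c - 8*x^2 + x*(232 - 8*c) - 1664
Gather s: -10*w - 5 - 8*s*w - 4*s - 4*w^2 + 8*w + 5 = s*(-8*w - 4) - 4*w^2 - 2*w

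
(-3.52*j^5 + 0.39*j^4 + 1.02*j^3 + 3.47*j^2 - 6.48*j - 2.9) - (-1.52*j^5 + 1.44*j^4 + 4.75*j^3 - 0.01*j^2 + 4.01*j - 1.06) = -2.0*j^5 - 1.05*j^4 - 3.73*j^3 + 3.48*j^2 - 10.49*j - 1.84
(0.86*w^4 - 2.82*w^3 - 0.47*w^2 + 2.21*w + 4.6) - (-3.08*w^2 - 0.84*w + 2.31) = 0.86*w^4 - 2.82*w^3 + 2.61*w^2 + 3.05*w + 2.29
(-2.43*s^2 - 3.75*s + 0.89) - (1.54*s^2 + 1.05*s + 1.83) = -3.97*s^2 - 4.8*s - 0.94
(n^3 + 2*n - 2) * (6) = 6*n^3 + 12*n - 12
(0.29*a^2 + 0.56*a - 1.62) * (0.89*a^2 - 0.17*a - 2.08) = 0.2581*a^4 + 0.4491*a^3 - 2.1402*a^2 - 0.8894*a + 3.3696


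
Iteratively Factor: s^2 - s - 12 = (s - 4)*(s + 3)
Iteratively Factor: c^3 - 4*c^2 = (c)*(c^2 - 4*c) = c^2*(c - 4)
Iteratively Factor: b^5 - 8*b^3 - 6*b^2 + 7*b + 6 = (b + 1)*(b^4 - b^3 - 7*b^2 + b + 6) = (b + 1)*(b + 2)*(b^3 - 3*b^2 - b + 3) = (b + 1)^2*(b + 2)*(b^2 - 4*b + 3) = (b - 1)*(b + 1)^2*(b + 2)*(b - 3)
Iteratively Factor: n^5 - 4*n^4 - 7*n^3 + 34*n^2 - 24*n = (n + 3)*(n^4 - 7*n^3 + 14*n^2 - 8*n) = (n - 1)*(n + 3)*(n^3 - 6*n^2 + 8*n) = (n - 4)*(n - 1)*(n + 3)*(n^2 - 2*n) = n*(n - 4)*(n - 1)*(n + 3)*(n - 2)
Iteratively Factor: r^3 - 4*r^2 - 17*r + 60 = (r + 4)*(r^2 - 8*r + 15) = (r - 5)*(r + 4)*(r - 3)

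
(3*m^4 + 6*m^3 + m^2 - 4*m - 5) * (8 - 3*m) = -9*m^5 + 6*m^4 + 45*m^3 + 20*m^2 - 17*m - 40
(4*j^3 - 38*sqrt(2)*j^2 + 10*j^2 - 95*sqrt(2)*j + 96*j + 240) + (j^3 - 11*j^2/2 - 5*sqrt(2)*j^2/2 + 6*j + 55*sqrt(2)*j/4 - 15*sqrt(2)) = 5*j^3 - 81*sqrt(2)*j^2/2 + 9*j^2/2 - 325*sqrt(2)*j/4 + 102*j - 15*sqrt(2) + 240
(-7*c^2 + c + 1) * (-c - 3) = 7*c^3 + 20*c^2 - 4*c - 3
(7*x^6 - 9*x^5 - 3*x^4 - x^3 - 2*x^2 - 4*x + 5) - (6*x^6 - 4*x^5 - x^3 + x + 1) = x^6 - 5*x^5 - 3*x^4 - 2*x^2 - 5*x + 4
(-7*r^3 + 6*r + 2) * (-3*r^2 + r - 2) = 21*r^5 - 7*r^4 - 4*r^3 - 10*r - 4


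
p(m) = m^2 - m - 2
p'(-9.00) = -19.00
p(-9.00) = 88.00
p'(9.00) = 17.00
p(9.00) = 70.00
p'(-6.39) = -13.78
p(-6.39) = 45.22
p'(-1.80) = -4.60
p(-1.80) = 3.04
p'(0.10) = -0.80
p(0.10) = -2.09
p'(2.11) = 3.22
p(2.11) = 0.34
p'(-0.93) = -2.86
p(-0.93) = -0.21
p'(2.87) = 4.74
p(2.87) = 3.37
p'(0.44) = -0.12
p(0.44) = -2.25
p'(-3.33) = -7.66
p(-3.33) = 12.42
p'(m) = 2*m - 1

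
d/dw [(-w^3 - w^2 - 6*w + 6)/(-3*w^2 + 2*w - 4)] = (3*w^4 - 4*w^3 - 8*w^2 + 44*w + 12)/(9*w^4 - 12*w^3 + 28*w^2 - 16*w + 16)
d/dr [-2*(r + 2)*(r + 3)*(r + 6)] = -6*r^2 - 44*r - 72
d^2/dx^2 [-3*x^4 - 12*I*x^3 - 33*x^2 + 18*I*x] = -36*x^2 - 72*I*x - 66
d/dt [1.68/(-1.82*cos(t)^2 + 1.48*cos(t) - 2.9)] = (2.4864 - 6.1152*cos(t))*sin(t)/(1.82*cos(t)^2 - 1.48*cos(t) + 2.9)^2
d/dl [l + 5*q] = 1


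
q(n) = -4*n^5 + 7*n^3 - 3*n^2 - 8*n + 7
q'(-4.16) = -5609.30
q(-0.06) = 7.47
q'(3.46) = -2643.74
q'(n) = -20*n^4 + 21*n^2 - 6*n - 8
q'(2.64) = -848.98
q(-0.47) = 9.46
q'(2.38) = -545.04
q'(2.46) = -628.11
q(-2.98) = 758.98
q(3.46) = -1750.18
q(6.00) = -29741.00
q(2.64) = -419.19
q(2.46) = -286.99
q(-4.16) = 4467.83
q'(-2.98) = -1380.86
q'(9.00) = -129581.00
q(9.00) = -231401.00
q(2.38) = -240.12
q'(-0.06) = -7.56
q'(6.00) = -25208.00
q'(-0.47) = -1.52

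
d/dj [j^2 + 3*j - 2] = 2*j + 3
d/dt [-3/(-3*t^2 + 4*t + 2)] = 6*(2 - 3*t)/(-3*t^2 + 4*t + 2)^2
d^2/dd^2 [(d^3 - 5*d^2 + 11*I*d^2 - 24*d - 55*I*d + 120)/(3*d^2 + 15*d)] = 4*(d^3*(13 - 55*I) + 180*d^2 + 900*d + 1500)/(3*d^3*(d^3 + 15*d^2 + 75*d + 125))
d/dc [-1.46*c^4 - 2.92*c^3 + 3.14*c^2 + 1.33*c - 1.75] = -5.84*c^3 - 8.76*c^2 + 6.28*c + 1.33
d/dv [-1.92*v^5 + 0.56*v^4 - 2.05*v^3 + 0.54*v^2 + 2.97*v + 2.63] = -9.6*v^4 + 2.24*v^3 - 6.15*v^2 + 1.08*v + 2.97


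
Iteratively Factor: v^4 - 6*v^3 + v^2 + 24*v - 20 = (v - 2)*(v^3 - 4*v^2 - 7*v + 10) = (v - 5)*(v - 2)*(v^2 + v - 2) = (v - 5)*(v - 2)*(v + 2)*(v - 1)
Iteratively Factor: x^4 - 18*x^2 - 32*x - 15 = (x + 3)*(x^3 - 3*x^2 - 9*x - 5) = (x - 5)*(x + 3)*(x^2 + 2*x + 1) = (x - 5)*(x + 1)*(x + 3)*(x + 1)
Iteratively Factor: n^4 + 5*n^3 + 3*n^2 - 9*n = (n - 1)*(n^3 + 6*n^2 + 9*n) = (n - 1)*(n + 3)*(n^2 + 3*n) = n*(n - 1)*(n + 3)*(n + 3)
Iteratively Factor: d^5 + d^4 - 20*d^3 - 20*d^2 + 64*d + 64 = (d + 4)*(d^4 - 3*d^3 - 8*d^2 + 12*d + 16) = (d + 1)*(d + 4)*(d^3 - 4*d^2 - 4*d + 16) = (d - 2)*(d + 1)*(d + 4)*(d^2 - 2*d - 8) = (d - 4)*(d - 2)*(d + 1)*(d + 4)*(d + 2)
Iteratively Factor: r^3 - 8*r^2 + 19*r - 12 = (r - 3)*(r^2 - 5*r + 4) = (r - 3)*(r - 1)*(r - 4)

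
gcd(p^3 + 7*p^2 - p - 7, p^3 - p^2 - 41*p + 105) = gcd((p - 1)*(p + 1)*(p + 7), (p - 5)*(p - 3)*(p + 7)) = p + 7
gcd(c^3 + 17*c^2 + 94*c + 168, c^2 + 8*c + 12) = c + 6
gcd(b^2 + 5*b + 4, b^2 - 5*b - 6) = b + 1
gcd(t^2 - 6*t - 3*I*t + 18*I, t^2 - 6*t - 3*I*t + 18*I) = t^2 + t*(-6 - 3*I) + 18*I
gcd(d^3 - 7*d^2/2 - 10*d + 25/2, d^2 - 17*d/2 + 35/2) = d - 5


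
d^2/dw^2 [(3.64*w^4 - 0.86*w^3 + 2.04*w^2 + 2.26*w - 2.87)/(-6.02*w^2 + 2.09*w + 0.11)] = (-263.830112*w^6 + 274.786512*w^5 - 80.9368559999999*w^4 - 219.877612*w^3 + 616.612116*w^2 - 225.575592*w + 29.863702)/(218.167208*w^6 - 227.227308*w^5 + 66.928554*w^4 - 0.825341*w^3 - 1.222947*w^2 - 0.075867*w - 0.001331)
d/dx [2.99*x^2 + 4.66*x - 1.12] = 5.98*x + 4.66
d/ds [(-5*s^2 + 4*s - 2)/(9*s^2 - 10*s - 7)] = 2*(7*s^2 + 53*s - 24)/(81*s^4 - 180*s^3 - 26*s^2 + 140*s + 49)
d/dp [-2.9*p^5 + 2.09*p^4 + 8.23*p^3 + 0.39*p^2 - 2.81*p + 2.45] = -14.5*p^4 + 8.36*p^3 + 24.69*p^2 + 0.78*p - 2.81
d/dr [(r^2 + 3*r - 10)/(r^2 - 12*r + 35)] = 15*(-r^2 + 6*r - 1)/(r^4 - 24*r^3 + 214*r^2 - 840*r + 1225)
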